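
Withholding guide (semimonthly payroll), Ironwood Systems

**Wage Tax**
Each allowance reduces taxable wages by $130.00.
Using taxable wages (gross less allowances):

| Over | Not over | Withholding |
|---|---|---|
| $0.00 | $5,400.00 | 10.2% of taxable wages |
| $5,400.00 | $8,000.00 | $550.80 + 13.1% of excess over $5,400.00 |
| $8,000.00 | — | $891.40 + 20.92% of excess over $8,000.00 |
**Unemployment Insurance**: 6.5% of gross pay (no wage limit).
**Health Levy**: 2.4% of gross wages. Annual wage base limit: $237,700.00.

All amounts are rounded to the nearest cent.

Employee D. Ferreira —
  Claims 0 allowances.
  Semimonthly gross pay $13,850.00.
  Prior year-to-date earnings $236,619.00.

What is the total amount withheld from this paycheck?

$3,041.41

Wage Tax: taxable = $13,850.00
  $891.40 + 20.92% × ($13,850.00 − $8,000.00) = $891.40 + 20.92% × $5,850.00 = $2,115.22
Unemployment Insurance: 6.5% × $13,850.00 = $900.25
Health Levy: cap $237,700.00 − YTD $236,619.00 = $1,081.00 subject; 2.4% × $1,081.00 = $25.94
Total: $2,115.22 + $900.25 + $25.94 = $3,041.41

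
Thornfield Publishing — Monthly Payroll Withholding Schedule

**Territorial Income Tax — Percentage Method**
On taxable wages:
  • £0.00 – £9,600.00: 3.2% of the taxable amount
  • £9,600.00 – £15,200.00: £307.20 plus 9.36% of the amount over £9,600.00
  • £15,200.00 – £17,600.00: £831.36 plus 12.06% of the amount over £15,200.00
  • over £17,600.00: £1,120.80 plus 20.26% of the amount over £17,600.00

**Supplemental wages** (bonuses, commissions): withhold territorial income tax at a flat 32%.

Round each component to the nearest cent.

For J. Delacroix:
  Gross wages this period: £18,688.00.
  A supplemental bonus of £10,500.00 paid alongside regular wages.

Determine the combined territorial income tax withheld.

Territorial Income Tax: taxable = £18,688.00
  £1,120.80 + 20.26% × (£18,688.00 − £17,600.00) = £1,120.80 + 20.26% × £1,088.00 = £1,341.23
Supplemental (32% flat on bonus): 32% × £10,500.00 = £3,360.00
Total territorial income tax: £1,341.23 + £3,360.00 = £4,701.23

£4,701.23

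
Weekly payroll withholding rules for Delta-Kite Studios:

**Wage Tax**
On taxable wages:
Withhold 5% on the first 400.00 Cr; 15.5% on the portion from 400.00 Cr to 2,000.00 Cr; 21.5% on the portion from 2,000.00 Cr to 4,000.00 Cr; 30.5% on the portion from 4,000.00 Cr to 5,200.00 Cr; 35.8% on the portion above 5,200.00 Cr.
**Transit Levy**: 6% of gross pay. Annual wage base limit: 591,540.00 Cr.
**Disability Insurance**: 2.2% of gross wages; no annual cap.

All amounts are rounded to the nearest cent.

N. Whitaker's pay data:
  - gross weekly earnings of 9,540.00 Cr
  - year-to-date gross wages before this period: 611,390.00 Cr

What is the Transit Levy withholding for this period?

Transit Levy: YTD 611,390.00 Cr ≥ cap 591,540.00 Cr → 0.00 Cr

0.00 Cr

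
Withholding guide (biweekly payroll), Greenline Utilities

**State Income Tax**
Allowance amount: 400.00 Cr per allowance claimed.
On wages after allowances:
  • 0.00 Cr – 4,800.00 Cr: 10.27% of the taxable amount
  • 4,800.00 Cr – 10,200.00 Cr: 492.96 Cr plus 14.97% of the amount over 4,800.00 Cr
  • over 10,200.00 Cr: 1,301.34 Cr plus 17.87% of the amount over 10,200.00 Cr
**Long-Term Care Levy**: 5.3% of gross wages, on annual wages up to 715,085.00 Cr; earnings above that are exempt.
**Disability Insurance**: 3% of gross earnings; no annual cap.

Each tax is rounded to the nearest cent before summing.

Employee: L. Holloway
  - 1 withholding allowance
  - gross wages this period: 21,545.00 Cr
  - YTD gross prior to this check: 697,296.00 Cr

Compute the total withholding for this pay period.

State Income Tax: taxable = 21,545.00 Cr − 1×400.00 Cr = 21,145.00 Cr
  1,301.34 Cr + 17.87% × (21,145.00 Cr − 10,200.00 Cr) = 1,301.34 Cr + 17.87% × 10,945.00 Cr = 3,257.21 Cr
Long-Term Care Levy: cap 715,085.00 Cr − YTD 697,296.00 Cr = 17,789.00 Cr subject; 5.3% × 17,789.00 Cr = 942.82 Cr
Disability Insurance: 3% × 21,545.00 Cr = 646.35 Cr
Total: 3,257.21 Cr + 942.82 Cr + 646.35 Cr = 4,846.38 Cr

4,846.38 Cr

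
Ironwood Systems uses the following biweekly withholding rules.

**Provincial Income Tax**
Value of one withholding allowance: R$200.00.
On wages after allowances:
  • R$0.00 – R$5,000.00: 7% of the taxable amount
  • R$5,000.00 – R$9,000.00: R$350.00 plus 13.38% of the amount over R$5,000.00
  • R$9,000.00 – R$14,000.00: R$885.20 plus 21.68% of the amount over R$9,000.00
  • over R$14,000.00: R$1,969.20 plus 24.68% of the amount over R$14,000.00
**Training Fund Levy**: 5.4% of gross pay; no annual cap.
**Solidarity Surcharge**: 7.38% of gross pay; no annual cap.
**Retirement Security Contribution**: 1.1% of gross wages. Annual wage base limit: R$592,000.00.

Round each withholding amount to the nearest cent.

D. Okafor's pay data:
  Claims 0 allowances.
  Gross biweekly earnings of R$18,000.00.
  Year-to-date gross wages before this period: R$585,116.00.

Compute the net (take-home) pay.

Provincial Income Tax: taxable = R$18,000.00
  R$1,969.20 + 24.68% × (R$18,000.00 − R$14,000.00) = R$1,969.20 + 24.68% × R$4,000.00 = R$2,956.40
Training Fund Levy: 5.4% × R$18,000.00 = R$972.00
Solidarity Surcharge: 7.38% × R$18,000.00 = R$1,328.40
Retirement Security Contribution: cap R$592,000.00 − YTD R$585,116.00 = R$6,884.00 subject; 1.1% × R$6,884.00 = R$75.72
Total withheld: R$2,956.40 + R$972.00 + R$1,328.40 + R$75.72 = R$5,332.52
Net pay: R$18,000.00 − R$5,332.52 = R$12,667.48

R$12,667.48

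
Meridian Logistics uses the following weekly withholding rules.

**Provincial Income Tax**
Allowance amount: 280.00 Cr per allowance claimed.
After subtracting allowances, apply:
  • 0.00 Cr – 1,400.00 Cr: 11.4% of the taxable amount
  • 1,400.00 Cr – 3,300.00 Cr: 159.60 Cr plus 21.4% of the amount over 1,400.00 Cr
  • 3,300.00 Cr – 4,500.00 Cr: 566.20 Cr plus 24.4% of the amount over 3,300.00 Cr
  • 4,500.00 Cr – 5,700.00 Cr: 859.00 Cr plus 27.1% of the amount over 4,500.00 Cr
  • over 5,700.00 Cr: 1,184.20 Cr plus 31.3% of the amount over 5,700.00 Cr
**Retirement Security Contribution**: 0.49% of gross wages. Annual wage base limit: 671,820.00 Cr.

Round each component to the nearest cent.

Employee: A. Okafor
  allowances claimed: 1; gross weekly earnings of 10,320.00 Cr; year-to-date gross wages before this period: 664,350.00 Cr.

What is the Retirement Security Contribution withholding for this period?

36.60 Cr

Retirement Security Contribution: cap 671,820.00 Cr − YTD 664,350.00 Cr = 7,470.00 Cr subject; 0.49% × 7,470.00 Cr = 36.60 Cr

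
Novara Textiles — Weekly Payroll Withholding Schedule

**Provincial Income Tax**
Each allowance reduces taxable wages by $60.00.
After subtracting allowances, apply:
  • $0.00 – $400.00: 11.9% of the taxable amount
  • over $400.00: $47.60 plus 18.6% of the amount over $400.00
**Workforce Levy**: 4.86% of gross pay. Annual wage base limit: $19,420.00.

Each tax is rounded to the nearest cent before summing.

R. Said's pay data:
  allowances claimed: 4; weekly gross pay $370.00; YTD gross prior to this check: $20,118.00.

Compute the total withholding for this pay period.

$15.47

Provincial Income Tax: taxable = $370.00 − 4×$60.00 = $130.00
  11.9% × $130.00 = $15.47
Workforce Levy: YTD $20,118.00 ≥ cap $19,420.00 → $0.00
Total: $15.47 + $0.00 = $15.47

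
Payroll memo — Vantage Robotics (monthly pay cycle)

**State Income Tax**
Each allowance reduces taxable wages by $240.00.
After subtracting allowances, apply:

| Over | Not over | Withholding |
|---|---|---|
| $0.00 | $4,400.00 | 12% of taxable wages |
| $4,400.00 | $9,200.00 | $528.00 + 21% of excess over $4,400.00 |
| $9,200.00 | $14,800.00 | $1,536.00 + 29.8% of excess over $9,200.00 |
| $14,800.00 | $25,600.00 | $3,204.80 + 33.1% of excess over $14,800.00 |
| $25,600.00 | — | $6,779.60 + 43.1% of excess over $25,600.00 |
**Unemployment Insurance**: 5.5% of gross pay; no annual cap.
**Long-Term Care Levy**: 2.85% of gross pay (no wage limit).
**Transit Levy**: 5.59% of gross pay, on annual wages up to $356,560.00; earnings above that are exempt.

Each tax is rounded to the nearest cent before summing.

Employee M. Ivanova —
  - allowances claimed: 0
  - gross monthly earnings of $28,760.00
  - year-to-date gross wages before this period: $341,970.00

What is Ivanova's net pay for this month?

State Income Tax: taxable = $28,760.00
  $6,779.60 + 43.1% × ($28,760.00 − $25,600.00) = $6,779.60 + 43.1% × $3,160.00 = $8,141.56
Unemployment Insurance: 5.5% × $28,760.00 = $1,581.80
Long-Term Care Levy: 2.85% × $28,760.00 = $819.66
Transit Levy: cap $356,560.00 − YTD $341,970.00 = $14,590.00 subject; 5.59% × $14,590.00 = $815.58
Total withheld: $8,141.56 + $1,581.80 + $819.66 + $815.58 = $11,358.60
Net pay: $28,760.00 − $11,358.60 = $17,401.40

$17,401.40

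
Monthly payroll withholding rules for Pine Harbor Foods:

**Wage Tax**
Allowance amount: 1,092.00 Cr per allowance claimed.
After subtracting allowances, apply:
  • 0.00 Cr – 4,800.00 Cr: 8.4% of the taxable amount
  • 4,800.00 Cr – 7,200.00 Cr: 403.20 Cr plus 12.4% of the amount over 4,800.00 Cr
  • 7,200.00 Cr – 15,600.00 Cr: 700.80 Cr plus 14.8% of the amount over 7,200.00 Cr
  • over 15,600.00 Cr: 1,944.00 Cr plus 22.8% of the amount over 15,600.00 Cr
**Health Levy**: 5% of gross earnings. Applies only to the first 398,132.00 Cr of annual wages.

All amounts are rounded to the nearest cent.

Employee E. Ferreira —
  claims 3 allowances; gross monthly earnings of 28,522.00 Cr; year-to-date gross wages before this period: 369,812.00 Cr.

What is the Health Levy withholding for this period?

Health Levy: cap 398,132.00 Cr − YTD 369,812.00 Cr = 28,320.00 Cr subject; 5% × 28,320.00 Cr = 1,416.00 Cr

1,416.00 Cr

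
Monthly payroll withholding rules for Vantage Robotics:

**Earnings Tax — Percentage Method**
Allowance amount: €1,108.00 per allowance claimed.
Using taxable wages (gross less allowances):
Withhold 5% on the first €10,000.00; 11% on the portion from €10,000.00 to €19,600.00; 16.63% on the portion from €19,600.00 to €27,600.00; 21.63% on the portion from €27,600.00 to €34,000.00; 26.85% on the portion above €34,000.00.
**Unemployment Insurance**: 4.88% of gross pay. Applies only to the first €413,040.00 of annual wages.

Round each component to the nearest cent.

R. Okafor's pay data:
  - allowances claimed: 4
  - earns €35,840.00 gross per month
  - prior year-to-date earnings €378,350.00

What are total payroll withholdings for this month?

Earnings Tax: taxable = €35,840.00 − 4×€1,108.00 = €31,408.00
  €2,886.40 + 21.63% × (€31,408.00 − €27,600.00) = €2,886.40 + 21.63% × €3,808.00 = €3,710.07
Unemployment Insurance: cap €413,040.00 − YTD €378,350.00 = €34,690.00 subject; 4.88% × €34,690.00 = €1,692.87
Total: €3,710.07 + €1,692.87 = €5,402.94

€5,402.94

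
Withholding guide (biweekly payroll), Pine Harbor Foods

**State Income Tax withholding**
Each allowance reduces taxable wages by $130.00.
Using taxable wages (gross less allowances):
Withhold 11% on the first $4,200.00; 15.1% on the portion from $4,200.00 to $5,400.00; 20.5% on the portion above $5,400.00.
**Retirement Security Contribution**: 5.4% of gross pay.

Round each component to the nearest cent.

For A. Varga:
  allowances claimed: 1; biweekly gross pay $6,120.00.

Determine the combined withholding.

$1,094.63

State Income Tax: taxable = $6,120.00 − 1×$130.00 = $5,990.00
  $643.20 + 20.5% × ($5,990.00 − $5,400.00) = $643.20 + 20.5% × $590.00 = $764.15
Retirement Security Contribution: 5.4% × $6,120.00 = $330.48
Total: $764.15 + $330.48 = $1,094.63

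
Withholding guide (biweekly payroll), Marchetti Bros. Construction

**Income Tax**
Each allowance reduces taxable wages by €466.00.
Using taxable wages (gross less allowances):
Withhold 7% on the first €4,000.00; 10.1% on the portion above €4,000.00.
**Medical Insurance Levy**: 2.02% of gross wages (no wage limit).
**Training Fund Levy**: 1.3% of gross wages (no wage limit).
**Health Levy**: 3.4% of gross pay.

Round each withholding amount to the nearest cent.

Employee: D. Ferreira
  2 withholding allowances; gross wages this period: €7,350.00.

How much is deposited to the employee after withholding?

€6,331.86

Income Tax: taxable = €7,350.00 − 2×€466.00 = €6,418.00
  €280.00 + 10.1% × (€6,418.00 − €4,000.00) = €280.00 + 10.1% × €2,418.00 = €524.22
Medical Insurance Levy: 2.02% × €7,350.00 = €148.47
Training Fund Levy: 1.3% × €7,350.00 = €95.55
Health Levy: 3.4% × €7,350.00 = €249.90
Total withheld: €524.22 + €148.47 + €95.55 + €249.90 = €1,018.14
Net pay: €7,350.00 − €1,018.14 = €6,331.86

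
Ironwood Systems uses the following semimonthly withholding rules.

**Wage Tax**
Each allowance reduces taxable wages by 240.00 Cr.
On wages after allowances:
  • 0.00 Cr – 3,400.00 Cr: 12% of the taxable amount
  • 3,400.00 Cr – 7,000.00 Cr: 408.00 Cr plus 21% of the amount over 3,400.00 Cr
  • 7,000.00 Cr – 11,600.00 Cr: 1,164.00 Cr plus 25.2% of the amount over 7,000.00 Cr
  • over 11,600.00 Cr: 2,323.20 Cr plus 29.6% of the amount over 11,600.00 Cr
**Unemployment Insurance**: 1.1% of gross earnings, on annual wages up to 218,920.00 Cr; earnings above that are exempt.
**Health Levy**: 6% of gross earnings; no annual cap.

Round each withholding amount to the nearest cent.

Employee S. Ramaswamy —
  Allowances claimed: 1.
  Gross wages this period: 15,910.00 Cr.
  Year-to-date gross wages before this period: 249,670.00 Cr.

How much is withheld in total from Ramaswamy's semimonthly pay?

4,482.52 Cr

Wage Tax: taxable = 15,910.00 Cr − 1×240.00 Cr = 15,670.00 Cr
  2,323.20 Cr + 29.6% × (15,670.00 Cr − 11,600.00 Cr) = 2,323.20 Cr + 29.6% × 4,070.00 Cr = 3,527.92 Cr
Unemployment Insurance: YTD 249,670.00 Cr ≥ cap 218,920.00 Cr → 0.00 Cr
Health Levy: 6% × 15,910.00 Cr = 954.60 Cr
Total: 3,527.92 Cr + 0.00 Cr + 954.60 Cr = 4,482.52 Cr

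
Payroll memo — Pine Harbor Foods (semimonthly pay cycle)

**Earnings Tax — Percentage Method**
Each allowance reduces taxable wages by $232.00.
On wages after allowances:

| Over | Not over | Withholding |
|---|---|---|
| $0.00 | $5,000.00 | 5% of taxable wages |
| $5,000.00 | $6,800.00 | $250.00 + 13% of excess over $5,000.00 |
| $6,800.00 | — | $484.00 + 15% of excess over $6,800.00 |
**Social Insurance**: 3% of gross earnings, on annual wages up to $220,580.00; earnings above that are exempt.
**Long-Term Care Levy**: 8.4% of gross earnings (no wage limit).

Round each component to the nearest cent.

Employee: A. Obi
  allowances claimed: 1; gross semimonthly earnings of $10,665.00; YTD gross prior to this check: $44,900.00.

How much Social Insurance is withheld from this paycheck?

Social Insurance: 3% × $10,665.00 = $319.95

$319.95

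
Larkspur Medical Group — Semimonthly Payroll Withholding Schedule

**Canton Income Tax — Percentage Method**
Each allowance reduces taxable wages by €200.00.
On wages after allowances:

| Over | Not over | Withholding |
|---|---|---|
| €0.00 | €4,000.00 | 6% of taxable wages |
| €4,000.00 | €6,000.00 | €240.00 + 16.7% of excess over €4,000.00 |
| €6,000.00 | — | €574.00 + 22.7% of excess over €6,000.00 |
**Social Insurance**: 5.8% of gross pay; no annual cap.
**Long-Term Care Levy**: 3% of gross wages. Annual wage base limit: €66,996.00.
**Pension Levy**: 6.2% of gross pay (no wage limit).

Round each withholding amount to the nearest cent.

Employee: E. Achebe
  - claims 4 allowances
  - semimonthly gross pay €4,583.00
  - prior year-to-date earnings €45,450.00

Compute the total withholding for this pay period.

Canton Income Tax: taxable = €4,583.00 − 4×€200.00 = €3,783.00
  6% × €3,783.00 = €226.98
Social Insurance: 5.8% × €4,583.00 = €265.81
Long-Term Care Levy: 3% × €4,583.00 = €137.49
Pension Levy: 6.2% × €4,583.00 = €284.15
Total: €226.98 + €265.81 + €137.49 + €284.15 = €914.43

€914.43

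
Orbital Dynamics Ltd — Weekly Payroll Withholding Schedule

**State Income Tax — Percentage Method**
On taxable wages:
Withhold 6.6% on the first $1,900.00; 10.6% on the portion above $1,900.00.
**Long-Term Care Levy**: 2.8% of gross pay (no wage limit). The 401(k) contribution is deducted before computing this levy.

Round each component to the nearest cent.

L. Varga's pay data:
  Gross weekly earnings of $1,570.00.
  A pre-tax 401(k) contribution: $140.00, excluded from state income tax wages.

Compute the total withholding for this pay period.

State Income Tax: taxable = $1,570.00 − $140.00 = $1,430.00
  6.6% × $1,430.00 = $94.38
Long-Term Care Levy: 2.8% × $1,430.00 = $40.04
Total: $94.38 + $40.04 = $134.42

$134.42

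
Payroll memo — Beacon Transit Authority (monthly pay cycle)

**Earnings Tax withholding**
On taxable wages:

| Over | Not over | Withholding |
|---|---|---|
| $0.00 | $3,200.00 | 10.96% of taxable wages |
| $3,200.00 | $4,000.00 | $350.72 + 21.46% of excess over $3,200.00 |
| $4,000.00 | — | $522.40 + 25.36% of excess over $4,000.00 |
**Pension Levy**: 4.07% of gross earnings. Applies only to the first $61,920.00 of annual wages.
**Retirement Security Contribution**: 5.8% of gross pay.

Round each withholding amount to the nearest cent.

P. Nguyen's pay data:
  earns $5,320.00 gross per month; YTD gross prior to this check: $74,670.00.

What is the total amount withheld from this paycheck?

$1,165.71

Earnings Tax: taxable = $5,320.00
  $522.40 + 25.36% × ($5,320.00 − $4,000.00) = $522.40 + 25.36% × $1,320.00 = $857.15
Pension Levy: YTD $74,670.00 ≥ cap $61,920.00 → $0.00
Retirement Security Contribution: 5.8% × $5,320.00 = $308.56
Total: $857.15 + $0.00 + $308.56 = $1,165.71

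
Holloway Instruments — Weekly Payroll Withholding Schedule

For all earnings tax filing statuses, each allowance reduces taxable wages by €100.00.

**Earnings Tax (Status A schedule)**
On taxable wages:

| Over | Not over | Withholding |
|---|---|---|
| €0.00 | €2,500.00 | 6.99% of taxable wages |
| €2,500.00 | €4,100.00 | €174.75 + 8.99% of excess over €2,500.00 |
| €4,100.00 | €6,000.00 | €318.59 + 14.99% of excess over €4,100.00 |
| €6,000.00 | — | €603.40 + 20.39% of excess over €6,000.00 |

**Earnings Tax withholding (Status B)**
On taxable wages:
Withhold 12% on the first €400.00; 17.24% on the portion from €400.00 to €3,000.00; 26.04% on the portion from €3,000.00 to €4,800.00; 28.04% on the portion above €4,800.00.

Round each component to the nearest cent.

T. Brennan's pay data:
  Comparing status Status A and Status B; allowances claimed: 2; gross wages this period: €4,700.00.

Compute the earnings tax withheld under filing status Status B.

Earnings Tax (Status B): taxable = €4,700.00 − 2×€100.00 = €4,500.00
  €496.24 + 26.04% × (€4,500.00 − €3,000.00) = €496.24 + 26.04% × €1,500.00 = €886.84

€886.84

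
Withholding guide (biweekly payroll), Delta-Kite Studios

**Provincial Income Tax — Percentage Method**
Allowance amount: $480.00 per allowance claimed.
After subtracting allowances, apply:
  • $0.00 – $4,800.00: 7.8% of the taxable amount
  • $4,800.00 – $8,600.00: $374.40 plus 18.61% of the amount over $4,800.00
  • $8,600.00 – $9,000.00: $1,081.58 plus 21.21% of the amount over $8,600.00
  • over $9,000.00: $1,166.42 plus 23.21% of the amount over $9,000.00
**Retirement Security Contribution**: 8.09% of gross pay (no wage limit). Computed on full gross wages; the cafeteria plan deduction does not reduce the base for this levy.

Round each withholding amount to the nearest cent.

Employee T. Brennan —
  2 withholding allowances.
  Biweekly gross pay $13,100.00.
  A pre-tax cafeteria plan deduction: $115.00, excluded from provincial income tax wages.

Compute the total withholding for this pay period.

$2,928.31

Provincial Income Tax: taxable = $13,100.00 − $115.00 − 2×$480.00 = $12,025.00
  $1,166.42 + 23.21% × ($12,025.00 − $9,000.00) = $1,166.42 + 23.21% × $3,025.00 = $1,868.52
Retirement Security Contribution: 8.09% × $13,100.00 = $1,059.79
Total: $1,868.52 + $1,059.79 = $2,928.31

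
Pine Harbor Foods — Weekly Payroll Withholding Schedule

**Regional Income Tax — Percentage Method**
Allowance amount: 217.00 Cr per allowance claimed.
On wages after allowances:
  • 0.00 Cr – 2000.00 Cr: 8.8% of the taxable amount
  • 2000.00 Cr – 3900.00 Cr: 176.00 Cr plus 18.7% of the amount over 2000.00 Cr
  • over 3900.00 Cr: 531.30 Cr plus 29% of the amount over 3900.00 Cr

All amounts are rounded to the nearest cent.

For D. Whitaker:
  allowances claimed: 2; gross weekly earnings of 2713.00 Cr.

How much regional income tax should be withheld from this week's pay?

Regional Income Tax: taxable = 2713.00 Cr − 2×217.00 Cr = 2279.00 Cr
  176.00 Cr + 18.7% × (2279.00 Cr − 2000.00 Cr) = 176.00 Cr + 18.7% × 279.00 Cr = 228.17 Cr

228.17 Cr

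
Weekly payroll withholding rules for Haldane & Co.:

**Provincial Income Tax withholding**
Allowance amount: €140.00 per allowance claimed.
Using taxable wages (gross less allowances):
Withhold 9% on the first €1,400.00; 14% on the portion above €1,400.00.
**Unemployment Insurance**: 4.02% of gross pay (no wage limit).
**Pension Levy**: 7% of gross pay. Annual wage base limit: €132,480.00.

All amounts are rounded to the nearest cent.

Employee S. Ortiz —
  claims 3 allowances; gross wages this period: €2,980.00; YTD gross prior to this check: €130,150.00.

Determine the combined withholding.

Provincial Income Tax: taxable = €2,980.00 − 3×€140.00 = €2,560.00
  €126.00 + 14% × (€2,560.00 − €1,400.00) = €126.00 + 14% × €1,160.00 = €288.40
Unemployment Insurance: 4.02% × €2,980.00 = €119.80
Pension Levy: cap €132,480.00 − YTD €130,150.00 = €2,330.00 subject; 7% × €2,330.00 = €163.10
Total: €288.40 + €119.80 + €163.10 = €571.30

€571.30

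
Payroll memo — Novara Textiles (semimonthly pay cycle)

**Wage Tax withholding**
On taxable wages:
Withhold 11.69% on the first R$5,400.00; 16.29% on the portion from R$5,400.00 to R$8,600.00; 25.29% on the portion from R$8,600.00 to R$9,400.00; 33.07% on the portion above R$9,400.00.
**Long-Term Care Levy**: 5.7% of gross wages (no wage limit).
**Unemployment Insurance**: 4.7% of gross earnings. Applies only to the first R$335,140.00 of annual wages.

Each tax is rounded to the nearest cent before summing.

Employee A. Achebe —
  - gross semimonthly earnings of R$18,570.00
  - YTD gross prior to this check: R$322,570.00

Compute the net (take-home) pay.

R$12,533.34

Wage Tax: taxable = R$18,570.00
  R$1,354.86 + 33.07% × (R$18,570.00 − R$9,400.00) = R$1,354.86 + 33.07% × R$9,170.00 = R$4,387.38
Long-Term Care Levy: 5.7% × R$18,570.00 = R$1,058.49
Unemployment Insurance: cap R$335,140.00 − YTD R$322,570.00 = R$12,570.00 subject; 4.7% × R$12,570.00 = R$590.79
Total withheld: R$4,387.38 + R$1,058.49 + R$590.79 = R$6,036.66
Net pay: R$18,570.00 − R$6,036.66 = R$12,533.34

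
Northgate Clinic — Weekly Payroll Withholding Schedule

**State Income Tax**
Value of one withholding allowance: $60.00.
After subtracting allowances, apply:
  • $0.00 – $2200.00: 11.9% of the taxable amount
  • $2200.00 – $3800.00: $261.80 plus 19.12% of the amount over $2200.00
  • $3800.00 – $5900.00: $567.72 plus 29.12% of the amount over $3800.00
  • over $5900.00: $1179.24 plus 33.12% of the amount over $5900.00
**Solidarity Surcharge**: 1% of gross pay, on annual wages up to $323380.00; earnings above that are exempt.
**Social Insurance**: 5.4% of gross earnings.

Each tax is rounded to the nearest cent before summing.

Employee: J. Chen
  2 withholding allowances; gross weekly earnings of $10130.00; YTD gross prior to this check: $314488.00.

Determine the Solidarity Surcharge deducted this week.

Solidarity Surcharge: cap $323380.00 − YTD $314488.00 = $8892.00 subject; 1% × $8892.00 = $88.92

$88.92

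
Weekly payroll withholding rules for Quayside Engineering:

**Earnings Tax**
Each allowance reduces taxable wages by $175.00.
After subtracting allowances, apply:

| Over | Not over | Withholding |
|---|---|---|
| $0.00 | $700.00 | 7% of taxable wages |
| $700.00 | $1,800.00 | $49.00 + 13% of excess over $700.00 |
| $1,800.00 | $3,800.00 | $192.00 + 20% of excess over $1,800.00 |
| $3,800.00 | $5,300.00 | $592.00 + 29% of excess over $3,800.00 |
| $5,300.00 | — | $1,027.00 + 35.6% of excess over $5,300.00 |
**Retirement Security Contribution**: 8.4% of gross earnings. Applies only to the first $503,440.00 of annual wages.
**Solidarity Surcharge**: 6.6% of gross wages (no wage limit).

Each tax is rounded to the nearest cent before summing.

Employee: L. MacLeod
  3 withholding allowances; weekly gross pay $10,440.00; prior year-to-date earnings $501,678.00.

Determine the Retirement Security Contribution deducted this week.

Retirement Security Contribution: cap $503,440.00 − YTD $501,678.00 = $1,762.00 subject; 8.4% × $1,762.00 = $148.01

$148.01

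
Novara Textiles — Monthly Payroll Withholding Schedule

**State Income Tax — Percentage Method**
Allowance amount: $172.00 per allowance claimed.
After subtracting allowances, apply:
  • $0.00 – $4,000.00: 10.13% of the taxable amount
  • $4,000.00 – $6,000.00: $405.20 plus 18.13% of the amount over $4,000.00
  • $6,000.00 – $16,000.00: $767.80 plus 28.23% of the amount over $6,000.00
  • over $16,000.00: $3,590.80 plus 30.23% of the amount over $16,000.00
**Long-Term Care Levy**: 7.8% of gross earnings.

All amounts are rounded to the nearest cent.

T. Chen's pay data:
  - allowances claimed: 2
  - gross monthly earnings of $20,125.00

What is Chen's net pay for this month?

$13,821.45

State Income Tax: taxable = $20,125.00 − 2×$172.00 = $19,781.00
  $3,590.80 + 30.23% × ($19,781.00 − $16,000.00) = $3,590.80 + 30.23% × $3,781.00 = $4,733.80
Long-Term Care Levy: 7.8% × $20,125.00 = $1,569.75
Total withheld: $4,733.80 + $1,569.75 = $6,303.55
Net pay: $20,125.00 − $6,303.55 = $13,821.45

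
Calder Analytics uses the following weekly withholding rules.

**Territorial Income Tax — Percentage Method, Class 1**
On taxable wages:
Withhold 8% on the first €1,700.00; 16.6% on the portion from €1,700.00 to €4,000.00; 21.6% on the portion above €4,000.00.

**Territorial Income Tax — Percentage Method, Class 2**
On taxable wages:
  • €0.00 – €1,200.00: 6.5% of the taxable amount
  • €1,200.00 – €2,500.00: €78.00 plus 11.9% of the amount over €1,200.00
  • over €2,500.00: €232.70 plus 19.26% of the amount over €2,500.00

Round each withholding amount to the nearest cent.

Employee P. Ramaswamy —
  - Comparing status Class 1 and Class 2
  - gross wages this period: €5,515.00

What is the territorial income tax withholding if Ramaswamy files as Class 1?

€845.04

Territorial Income Tax (Class 1): taxable = €5,515.00
  €517.80 + 21.6% × (€5,515.00 − €4,000.00) = €517.80 + 21.6% × €1,515.00 = €845.04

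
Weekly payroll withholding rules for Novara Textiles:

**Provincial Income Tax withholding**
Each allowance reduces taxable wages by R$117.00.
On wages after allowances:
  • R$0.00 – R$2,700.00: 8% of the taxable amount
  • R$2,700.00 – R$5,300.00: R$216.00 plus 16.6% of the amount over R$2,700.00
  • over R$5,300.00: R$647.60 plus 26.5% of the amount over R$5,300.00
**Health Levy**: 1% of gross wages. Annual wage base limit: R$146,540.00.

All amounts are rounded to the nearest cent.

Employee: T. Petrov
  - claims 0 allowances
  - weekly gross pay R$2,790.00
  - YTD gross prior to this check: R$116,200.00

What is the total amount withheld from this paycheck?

Provincial Income Tax: taxable = R$2,790.00
  R$216.00 + 16.6% × (R$2,790.00 − R$2,700.00) = R$216.00 + 16.6% × R$90.00 = R$230.94
Health Levy: 1% × R$2,790.00 = R$27.90
Total: R$230.94 + R$27.90 = R$258.84

R$258.84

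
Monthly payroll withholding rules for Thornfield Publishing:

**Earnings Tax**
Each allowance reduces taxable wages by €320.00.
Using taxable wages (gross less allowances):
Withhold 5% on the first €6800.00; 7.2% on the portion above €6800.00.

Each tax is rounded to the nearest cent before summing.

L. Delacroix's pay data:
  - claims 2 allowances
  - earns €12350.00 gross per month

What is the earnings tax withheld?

€693.52

Earnings Tax: taxable = €12350.00 − 2×€320.00 = €11710.00
  €340.00 + 7.2% × (€11710.00 − €6800.00) = €340.00 + 7.2% × €4910.00 = €693.52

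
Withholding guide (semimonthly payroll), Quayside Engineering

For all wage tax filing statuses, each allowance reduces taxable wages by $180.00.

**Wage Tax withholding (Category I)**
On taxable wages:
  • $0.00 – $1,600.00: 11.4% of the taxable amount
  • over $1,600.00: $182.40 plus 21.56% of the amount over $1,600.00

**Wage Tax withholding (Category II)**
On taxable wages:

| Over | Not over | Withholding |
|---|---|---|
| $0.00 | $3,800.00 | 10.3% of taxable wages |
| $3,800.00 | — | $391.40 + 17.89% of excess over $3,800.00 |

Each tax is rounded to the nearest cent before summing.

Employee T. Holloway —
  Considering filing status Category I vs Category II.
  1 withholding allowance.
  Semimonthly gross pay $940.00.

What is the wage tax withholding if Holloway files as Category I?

$86.64

Wage Tax (Category I): taxable = $940.00 − 1×$180.00 = $760.00
  11.4% × $760.00 = $86.64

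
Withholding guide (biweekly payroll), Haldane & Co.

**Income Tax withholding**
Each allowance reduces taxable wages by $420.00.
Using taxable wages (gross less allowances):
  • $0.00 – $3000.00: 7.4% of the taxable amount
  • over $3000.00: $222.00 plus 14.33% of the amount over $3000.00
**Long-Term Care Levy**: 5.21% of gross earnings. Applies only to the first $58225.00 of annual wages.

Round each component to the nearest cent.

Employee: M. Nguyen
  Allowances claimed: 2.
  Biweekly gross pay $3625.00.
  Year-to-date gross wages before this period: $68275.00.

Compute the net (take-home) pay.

$3418.91

Income Tax: taxable = $3625.00 − 2×$420.00 = $2785.00
  7.4% × $2785.00 = $206.09
Long-Term Care Levy: YTD $68275.00 ≥ cap $58225.00 → $0.00
Total withheld: $206.09 + $0.00 = $206.09
Net pay: $3625.00 − $206.09 = $3418.91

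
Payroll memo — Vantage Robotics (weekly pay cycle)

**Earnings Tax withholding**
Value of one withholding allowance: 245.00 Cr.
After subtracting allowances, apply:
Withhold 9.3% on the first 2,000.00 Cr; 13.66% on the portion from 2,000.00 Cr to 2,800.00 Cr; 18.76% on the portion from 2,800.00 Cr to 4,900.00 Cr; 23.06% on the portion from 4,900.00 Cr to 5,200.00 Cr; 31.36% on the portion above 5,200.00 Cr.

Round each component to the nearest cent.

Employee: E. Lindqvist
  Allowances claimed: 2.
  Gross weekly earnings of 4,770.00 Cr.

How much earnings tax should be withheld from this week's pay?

572.93 Cr

Earnings Tax: taxable = 4,770.00 Cr − 2×245.00 Cr = 4,280.00 Cr
  295.28 Cr + 18.76% × (4,280.00 Cr − 2,800.00 Cr) = 295.28 Cr + 18.76% × 1,480.00 Cr = 572.93 Cr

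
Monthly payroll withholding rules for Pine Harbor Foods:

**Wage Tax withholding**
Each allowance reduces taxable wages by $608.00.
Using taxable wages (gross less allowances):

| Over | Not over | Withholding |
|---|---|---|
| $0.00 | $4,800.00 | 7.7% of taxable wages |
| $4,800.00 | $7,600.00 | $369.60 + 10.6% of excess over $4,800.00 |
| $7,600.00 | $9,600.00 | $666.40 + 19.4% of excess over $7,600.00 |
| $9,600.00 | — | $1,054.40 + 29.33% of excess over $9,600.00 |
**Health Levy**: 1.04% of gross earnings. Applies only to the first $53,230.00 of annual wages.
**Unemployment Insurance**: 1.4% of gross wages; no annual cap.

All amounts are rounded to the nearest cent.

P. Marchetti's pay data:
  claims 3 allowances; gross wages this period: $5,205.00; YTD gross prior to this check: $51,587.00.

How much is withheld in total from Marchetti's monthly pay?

Wage Tax: taxable = $5,205.00 − 3×$608.00 = $3,381.00
  7.7% × $3,381.00 = $260.34
Health Levy: cap $53,230.00 − YTD $51,587.00 = $1,643.00 subject; 1.04% × $1,643.00 = $17.09
Unemployment Insurance: 1.4% × $5,205.00 = $72.87
Total: $260.34 + $17.09 + $72.87 = $350.30

$350.30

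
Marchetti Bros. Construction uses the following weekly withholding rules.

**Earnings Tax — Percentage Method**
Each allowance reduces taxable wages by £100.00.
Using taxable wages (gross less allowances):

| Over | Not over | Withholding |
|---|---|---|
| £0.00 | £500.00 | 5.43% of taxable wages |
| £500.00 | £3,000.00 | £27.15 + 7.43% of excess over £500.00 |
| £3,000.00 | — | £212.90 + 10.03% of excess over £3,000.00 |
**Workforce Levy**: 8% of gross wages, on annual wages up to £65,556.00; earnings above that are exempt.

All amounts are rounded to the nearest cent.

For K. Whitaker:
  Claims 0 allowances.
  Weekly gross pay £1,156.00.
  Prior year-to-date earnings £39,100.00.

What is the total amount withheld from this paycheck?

Earnings Tax: taxable = £1,156.00
  £27.15 + 7.43% × (£1,156.00 − £500.00) = £27.15 + 7.43% × £656.00 = £75.89
Workforce Levy: 8% × £1,156.00 = £92.48
Total: £75.89 + £92.48 = £168.37

£168.37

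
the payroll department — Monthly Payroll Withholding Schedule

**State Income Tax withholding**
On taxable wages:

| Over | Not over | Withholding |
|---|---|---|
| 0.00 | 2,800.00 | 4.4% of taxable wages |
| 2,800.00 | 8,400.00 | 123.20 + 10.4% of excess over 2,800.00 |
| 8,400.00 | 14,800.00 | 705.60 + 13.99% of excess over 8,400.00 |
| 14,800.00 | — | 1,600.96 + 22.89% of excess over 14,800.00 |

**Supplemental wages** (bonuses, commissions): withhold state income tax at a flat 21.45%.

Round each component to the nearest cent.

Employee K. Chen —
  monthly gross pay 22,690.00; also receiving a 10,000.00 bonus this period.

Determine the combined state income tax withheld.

5,551.98

State Income Tax: taxable = 22,690.00
  1,600.96 + 22.89% × (22,690.00 − 14,800.00) = 1,600.96 + 22.89% × 7,890.00 = 3,406.98
Supplemental (21.45% flat on bonus): 21.45% × 10,000.00 = 2,145.00
Total state income tax: 3,406.98 + 2,145.00 = 5,551.98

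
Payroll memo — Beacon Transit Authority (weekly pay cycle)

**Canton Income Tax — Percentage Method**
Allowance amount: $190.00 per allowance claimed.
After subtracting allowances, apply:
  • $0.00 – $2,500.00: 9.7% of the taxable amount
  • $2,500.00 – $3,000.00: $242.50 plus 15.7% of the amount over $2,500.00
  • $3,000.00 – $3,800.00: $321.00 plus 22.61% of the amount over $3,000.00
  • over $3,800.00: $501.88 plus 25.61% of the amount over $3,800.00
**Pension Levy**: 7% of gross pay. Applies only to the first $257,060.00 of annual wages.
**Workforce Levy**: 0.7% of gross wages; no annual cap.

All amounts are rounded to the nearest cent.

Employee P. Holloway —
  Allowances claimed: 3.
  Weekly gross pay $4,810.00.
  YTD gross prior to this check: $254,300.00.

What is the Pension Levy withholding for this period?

Pension Levy: cap $257,060.00 − YTD $254,300.00 = $2,760.00 subject; 7% × $2,760.00 = $193.20

$193.20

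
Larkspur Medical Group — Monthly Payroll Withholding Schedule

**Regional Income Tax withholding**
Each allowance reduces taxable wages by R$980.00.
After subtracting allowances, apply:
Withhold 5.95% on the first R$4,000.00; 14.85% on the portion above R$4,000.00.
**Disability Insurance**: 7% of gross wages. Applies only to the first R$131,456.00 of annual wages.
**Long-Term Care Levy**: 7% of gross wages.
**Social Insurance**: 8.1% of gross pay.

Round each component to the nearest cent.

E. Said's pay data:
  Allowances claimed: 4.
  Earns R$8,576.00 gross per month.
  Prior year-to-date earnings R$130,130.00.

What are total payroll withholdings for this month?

Regional Income Tax: taxable = R$8,576.00 − 4×R$980.00 = R$4,656.00
  R$238.00 + 14.85% × (R$4,656.00 − R$4,000.00) = R$238.00 + 14.85% × R$656.00 = R$335.42
Disability Insurance: cap R$131,456.00 − YTD R$130,130.00 = R$1,326.00 subject; 7% × R$1,326.00 = R$92.82
Long-Term Care Levy: 7% × R$8,576.00 = R$600.32
Social Insurance: 8.1% × R$8,576.00 = R$694.66
Total: R$335.42 + R$92.82 + R$600.32 + R$694.66 = R$1,723.22

R$1,723.22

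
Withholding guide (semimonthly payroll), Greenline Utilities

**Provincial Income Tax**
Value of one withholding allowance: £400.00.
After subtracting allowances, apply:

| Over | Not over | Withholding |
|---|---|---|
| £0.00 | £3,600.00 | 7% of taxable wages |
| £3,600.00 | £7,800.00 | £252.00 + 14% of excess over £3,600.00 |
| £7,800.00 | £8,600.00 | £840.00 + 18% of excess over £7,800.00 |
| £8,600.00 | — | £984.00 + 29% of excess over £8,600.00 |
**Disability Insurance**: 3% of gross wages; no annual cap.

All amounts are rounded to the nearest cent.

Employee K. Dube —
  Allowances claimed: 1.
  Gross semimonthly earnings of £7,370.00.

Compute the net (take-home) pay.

£6,425.10

Provincial Income Tax: taxable = £7,370.00 − 1×£400.00 = £6,970.00
  £252.00 + 14% × (£6,970.00 − £3,600.00) = £252.00 + 14% × £3,370.00 = £723.80
Disability Insurance: 3% × £7,370.00 = £221.10
Total withheld: £723.80 + £221.10 = £944.90
Net pay: £7,370.00 − £944.90 = £6,425.10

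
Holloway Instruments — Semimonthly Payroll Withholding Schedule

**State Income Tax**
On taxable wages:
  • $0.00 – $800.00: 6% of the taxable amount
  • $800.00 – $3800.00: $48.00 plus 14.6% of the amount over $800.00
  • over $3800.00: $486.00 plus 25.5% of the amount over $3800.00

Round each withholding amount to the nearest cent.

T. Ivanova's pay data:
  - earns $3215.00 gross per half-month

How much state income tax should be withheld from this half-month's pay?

State Income Tax: taxable = $3215.00
  $48.00 + 14.6% × ($3215.00 − $800.00) = $48.00 + 14.6% × $2415.00 = $400.59

$400.59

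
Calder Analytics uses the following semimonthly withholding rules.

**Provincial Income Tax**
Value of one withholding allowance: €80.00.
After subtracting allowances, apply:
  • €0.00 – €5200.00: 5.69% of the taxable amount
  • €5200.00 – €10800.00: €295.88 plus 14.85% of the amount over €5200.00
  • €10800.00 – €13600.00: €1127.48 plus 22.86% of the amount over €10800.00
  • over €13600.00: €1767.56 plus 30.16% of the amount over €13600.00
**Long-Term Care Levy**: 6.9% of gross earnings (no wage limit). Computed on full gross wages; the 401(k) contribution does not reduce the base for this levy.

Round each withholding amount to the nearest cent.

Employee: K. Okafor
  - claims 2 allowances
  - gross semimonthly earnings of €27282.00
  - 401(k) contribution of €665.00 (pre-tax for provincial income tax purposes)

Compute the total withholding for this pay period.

€7527.69

Provincial Income Tax: taxable = €27282.00 − €665.00 − 2×€80.00 = €26457.00
  €1767.56 + 30.16% × (€26457.00 − €13600.00) = €1767.56 + 30.16% × €12857.00 = €5645.23
Long-Term Care Levy: 6.9% × €27282.00 = €1882.46
Total: €5645.23 + €1882.46 = €7527.69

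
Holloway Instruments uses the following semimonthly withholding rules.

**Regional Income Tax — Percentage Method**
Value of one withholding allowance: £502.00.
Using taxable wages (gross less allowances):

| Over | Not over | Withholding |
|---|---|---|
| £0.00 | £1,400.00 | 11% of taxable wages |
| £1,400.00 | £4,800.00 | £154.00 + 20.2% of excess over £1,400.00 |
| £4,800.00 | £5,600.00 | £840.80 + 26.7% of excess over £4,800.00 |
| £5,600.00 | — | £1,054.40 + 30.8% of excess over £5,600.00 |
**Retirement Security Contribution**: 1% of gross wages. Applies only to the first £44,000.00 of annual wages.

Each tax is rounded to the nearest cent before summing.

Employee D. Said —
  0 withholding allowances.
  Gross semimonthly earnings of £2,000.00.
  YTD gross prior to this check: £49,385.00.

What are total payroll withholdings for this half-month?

Regional Income Tax: taxable = £2,000.00
  £154.00 + 20.2% × (£2,000.00 − £1,400.00) = £154.00 + 20.2% × £600.00 = £275.20
Retirement Security Contribution: YTD £49,385.00 ≥ cap £44,000.00 → £0.00
Total: £275.20 + £0.00 = £275.20

£275.20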